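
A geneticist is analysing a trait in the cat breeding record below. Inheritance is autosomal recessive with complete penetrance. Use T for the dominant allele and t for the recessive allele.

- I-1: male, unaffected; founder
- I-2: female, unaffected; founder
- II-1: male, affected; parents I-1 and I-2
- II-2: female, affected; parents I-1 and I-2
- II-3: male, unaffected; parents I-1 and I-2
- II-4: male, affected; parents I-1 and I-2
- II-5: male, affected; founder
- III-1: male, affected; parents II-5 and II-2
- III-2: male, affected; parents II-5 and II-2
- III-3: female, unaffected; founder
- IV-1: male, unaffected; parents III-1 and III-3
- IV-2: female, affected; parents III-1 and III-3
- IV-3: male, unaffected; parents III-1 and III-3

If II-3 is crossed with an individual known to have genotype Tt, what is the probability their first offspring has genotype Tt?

I-1 is unaffected so carries T and passed t to II-1 (tt), so I-1 is Tt.
I-2 is unaffected so carries T and passed t to II-1 (tt), so I-2 is Tt.
II-3 is an unaffected offspring of I-1 (Tt) × I-2 (Tt), whose cross gives 1/4 TT : 1/2 Tt : 1/4 tt; conditioning on being unaffected, II-3 is TT with probability 1/3, Tt with probability 2/3.
Summing over parental genotype combinations, P(offspring has genotype Tt) = 1/3·1/2 + 2/3·1/2 = 1/2.

1/2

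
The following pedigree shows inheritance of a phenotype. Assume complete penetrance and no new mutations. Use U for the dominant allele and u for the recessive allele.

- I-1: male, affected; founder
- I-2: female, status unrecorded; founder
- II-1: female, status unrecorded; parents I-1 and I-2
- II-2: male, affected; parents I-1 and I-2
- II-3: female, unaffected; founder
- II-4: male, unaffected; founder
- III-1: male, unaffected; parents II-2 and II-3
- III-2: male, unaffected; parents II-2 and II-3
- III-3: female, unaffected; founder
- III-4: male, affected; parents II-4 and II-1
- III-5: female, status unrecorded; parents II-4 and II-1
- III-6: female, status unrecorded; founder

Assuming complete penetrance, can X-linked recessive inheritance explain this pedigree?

Yes

A consistent assignment under X-linked recessive exists: I-1 X^u Y, I-2 X^U X^u, II-1 X^U X^u, II-2 X^u Y, II-3 X^U X^U, II-4 X^U Y, III-1 X^U Y, III-2 X^U Y, III-3 X^U X^U, III-4 X^u Y, III-5 X^U X^U, III-6 X^U X^U.
In this assignment every recorded phenotype matches its genotype and every non-founder's genotype is obtainable from its parents' genotypes, so the pedigree is consistent.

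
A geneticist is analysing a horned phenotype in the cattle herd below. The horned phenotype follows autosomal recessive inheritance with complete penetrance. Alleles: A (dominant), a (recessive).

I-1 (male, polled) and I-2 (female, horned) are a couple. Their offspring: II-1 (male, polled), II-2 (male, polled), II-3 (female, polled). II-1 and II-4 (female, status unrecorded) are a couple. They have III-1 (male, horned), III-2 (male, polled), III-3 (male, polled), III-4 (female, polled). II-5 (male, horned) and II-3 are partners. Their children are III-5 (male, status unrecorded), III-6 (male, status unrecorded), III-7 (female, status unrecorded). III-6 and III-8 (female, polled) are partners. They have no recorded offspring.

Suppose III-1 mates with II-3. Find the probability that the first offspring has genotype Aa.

III-1 is horned, so III-1 is aa.
II-3 is polled so carries A and received a from I-2 (aa), so II-3 is Aa.
The cross gives 1/2 Aa : 1/2 aa, so P(offspring has genotype Aa) = 1/2.

1/2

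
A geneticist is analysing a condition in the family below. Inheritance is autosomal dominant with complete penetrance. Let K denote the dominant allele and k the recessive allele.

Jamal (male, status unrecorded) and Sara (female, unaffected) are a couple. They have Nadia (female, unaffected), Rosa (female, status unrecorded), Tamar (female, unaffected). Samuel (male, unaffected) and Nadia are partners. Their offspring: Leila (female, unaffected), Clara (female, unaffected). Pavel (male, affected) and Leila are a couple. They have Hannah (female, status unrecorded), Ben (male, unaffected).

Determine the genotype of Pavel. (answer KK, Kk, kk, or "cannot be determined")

Kk

From phenotype alone, Pavel is KK or Kk.
Pavel is affected so carries K and passed k to Ben (kk), so Pavel is Kk.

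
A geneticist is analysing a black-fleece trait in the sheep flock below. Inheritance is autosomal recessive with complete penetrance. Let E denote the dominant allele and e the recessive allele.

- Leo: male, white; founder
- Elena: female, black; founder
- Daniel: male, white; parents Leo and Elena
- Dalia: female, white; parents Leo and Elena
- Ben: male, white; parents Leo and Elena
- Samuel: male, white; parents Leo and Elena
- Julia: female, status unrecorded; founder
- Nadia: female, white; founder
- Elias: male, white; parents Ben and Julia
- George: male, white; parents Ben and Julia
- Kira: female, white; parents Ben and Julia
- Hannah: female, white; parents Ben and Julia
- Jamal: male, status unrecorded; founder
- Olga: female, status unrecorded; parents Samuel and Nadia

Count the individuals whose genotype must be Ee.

4

Obligate heterozygotes: Daniel is white so carries E and received e from Elena (ee), so Daniel is Ee; Dalia is white so carries E and received e from Elena (ee), so Dalia is Ee; Ben is white so carries E and received e from Elena (ee), so Ben is Ee; Samuel is white so carries E and received e from Elena (ee), so Samuel is Ee.
Every other individual is either homozygous by phenotype or has at least one consistent homozygous assignment, so the count is 4.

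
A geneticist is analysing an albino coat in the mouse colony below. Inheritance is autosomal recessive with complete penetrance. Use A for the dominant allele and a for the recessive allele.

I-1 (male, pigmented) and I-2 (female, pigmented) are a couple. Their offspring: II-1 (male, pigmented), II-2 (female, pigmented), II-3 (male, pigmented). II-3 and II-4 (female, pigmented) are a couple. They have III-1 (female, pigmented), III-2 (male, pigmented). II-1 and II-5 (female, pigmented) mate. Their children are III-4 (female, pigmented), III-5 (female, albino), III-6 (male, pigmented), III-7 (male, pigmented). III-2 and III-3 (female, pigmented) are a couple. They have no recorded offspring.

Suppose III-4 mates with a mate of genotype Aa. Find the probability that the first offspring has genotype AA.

II-1 is pigmented so carries A and passed a to III-5 (aa), so II-1 is Aa.
II-5 is pigmented so carries A and passed a to III-5 (aa), so II-5 is Aa.
III-4 is a pigmented offspring of II-1 (Aa) × II-5 (Aa), whose cross gives 1/4 AA : 1/2 Aa : 1/4 aa; conditioning on being pigmented, III-4 is AA with probability 1/3, Aa with probability 2/3.
Summing over parental genotype combinations, P(offspring has genotype AA) = 1/3·1/2 + 2/3·1/4 = 1/3.

1/3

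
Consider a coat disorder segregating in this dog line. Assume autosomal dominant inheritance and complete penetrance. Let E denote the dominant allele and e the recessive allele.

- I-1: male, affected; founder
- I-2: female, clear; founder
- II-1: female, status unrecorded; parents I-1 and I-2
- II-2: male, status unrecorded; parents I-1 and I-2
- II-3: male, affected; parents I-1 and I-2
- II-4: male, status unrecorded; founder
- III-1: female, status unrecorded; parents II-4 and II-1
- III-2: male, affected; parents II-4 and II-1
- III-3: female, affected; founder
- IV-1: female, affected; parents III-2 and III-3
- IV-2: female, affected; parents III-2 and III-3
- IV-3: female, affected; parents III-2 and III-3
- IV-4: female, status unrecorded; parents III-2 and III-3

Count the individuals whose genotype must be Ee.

1

Obligate heterozygotes: II-3 is affected so carries E and received e from I-2 (ee), so II-3 is Ee.
Every other individual is either homozygous by phenotype or has at least one consistent homozygous assignment, so the count is 1.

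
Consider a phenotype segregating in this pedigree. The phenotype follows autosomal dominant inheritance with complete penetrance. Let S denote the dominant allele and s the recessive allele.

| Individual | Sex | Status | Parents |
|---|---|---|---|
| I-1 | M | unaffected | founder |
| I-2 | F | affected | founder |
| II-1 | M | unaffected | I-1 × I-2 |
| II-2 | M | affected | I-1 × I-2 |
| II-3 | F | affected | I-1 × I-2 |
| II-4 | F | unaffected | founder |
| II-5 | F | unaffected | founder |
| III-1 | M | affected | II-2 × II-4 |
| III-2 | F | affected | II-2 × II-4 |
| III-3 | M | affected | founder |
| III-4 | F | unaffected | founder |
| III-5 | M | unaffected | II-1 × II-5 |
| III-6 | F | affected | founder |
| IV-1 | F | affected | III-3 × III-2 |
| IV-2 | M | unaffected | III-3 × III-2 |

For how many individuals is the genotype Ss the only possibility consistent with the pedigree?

6

Obligate heterozygotes: I-2 is affected so carries S and passed s to II-1 (ss), so I-2 is Ss; II-2 is affected so carries S and received s from I-1 (ss), so II-2 is Ss; II-3 is affected so carries S and received s from I-1 (ss), so II-3 is Ss; III-1 is affected so carries S and received s from II-4 (ss), so III-1 is Ss; III-2 is affected so carries S and received s from II-4 (ss), so III-2 is Ss; III-3 is affected so carries S and passed s to IV-2 (ss), so III-3 is Ss.
Every other individual is either homozygous by phenotype or has at least one consistent homozygous assignment, so the count is 6.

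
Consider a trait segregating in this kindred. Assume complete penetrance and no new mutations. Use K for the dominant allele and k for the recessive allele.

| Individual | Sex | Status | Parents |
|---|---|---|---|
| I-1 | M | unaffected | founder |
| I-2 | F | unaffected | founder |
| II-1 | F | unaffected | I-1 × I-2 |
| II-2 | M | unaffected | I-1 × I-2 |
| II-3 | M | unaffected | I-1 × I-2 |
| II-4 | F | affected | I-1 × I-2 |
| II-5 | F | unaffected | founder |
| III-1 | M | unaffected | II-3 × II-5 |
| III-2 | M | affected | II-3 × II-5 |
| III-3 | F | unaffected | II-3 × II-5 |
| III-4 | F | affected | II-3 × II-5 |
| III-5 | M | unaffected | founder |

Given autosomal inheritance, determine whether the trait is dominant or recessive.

recessive

I-1 and I-2 are both unaffected yet have an affected child II-4. Under dominance, an affected child requires at least one affected parent, so the trait cannot be dominant.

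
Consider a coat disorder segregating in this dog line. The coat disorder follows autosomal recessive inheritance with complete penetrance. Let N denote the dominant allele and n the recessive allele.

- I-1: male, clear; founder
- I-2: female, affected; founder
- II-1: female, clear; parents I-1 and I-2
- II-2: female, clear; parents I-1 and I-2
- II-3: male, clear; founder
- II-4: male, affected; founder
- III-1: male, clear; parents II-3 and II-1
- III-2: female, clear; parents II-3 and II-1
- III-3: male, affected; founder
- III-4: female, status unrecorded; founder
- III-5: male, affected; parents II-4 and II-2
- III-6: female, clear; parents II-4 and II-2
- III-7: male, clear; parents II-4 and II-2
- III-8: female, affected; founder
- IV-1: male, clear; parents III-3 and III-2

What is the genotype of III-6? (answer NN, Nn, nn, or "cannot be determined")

From phenotype alone, III-6 is NN or Nn.
III-6 is clear so carries N and received n from II-4 (nn), so III-6 is Nn.

Nn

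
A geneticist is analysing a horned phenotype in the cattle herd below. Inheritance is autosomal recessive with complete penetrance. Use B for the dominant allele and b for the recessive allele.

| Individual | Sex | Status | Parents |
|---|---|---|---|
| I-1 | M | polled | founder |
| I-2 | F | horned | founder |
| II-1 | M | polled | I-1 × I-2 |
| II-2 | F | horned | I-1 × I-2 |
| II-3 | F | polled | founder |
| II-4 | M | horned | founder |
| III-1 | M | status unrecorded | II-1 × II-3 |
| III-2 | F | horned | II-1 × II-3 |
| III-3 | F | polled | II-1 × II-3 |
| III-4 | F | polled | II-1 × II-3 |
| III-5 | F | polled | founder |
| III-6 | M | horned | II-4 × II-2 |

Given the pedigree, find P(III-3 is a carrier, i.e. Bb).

II-1 is polled so carries B and received b from I-2 (bb), so II-1 is Bb.
II-3 is polled so carries B and passed b to III-2 (bb), so II-3 is Bb.
Their cross gives offspring ratios 1/4 BB : 1/2 Bb : 1/4 bb. Conditioning on III-3 being polled, P(Bb) = 1/2 / 3/4 = 2/3.

2/3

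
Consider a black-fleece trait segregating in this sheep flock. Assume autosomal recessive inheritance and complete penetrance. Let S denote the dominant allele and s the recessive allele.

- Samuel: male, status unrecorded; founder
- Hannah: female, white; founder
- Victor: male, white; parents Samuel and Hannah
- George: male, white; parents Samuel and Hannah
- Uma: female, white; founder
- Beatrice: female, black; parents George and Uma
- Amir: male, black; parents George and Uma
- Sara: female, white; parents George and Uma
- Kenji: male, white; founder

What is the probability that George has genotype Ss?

George is white so carries S and passed s to Beatrice (ss), so George is Ss, giving P(Ss) = 1.

1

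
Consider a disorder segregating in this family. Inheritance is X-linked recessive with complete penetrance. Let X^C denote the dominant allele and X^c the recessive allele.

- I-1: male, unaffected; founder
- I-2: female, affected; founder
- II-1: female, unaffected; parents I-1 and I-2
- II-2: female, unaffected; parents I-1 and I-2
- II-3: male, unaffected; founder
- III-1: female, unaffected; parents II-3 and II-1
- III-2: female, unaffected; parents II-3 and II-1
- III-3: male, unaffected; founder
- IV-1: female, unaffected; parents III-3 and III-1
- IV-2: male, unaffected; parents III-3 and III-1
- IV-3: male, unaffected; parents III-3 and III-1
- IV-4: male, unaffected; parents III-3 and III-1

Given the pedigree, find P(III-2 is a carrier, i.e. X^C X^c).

II-3 is unaffected, so II-3 is X^C Y.
II-1 is unaffected so carries C and received c from I-2 (X^c X^c), so II-1 is X^C X^c.
Their cross gives offspring ratios 1/2 X^C X^C : 1/2 X^C X^c. Conditioning on III-2 being unaffected, P(X^C X^c) = 1/2 / 1 = 1/2.

1/2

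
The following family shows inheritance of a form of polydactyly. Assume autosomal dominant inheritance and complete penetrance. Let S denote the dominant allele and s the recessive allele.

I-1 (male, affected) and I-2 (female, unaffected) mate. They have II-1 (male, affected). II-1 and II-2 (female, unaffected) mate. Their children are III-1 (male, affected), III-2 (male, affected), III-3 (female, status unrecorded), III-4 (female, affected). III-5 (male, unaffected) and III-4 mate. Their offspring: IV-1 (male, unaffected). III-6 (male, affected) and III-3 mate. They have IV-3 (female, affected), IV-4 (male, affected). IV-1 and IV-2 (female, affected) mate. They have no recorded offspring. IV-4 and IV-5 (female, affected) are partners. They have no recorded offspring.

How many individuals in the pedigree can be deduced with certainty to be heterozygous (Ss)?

4

Obligate heterozygotes: II-1 is affected so carries S and received s from I-2 (ss), so II-1 is Ss; III-1 is affected so carries S and received s from II-2 (ss), so III-1 is Ss; III-2 is affected so carries S and received s from II-2 (ss), so III-2 is Ss; III-4 is affected so carries S and received s from II-2 (ss), so III-4 is Ss.
Every other individual is either homozygous by phenotype or has at least one consistent homozygous assignment, so the count is 4.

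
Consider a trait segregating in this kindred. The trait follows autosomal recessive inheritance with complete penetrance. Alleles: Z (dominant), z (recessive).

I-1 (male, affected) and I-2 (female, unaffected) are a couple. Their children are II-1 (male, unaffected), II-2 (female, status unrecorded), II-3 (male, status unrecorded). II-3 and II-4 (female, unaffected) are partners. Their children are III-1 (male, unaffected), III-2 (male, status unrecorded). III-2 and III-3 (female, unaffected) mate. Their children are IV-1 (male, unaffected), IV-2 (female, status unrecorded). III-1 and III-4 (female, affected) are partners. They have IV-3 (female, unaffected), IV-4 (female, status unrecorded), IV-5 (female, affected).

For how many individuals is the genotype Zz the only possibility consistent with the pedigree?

Obligate heterozygotes: II-1 is unaffected so carries Z and received z from I-1 (zz), so II-1 is Zz; III-1 is unaffected so carries Z and passed z to IV-5 (zz), so III-1 is Zz; IV-3 is unaffected so carries Z and received z from III-4 (zz), so IV-3 is Zz.
Every other individual is either homozygous by phenotype or has at least one consistent homozygous assignment, so the count is 3.

3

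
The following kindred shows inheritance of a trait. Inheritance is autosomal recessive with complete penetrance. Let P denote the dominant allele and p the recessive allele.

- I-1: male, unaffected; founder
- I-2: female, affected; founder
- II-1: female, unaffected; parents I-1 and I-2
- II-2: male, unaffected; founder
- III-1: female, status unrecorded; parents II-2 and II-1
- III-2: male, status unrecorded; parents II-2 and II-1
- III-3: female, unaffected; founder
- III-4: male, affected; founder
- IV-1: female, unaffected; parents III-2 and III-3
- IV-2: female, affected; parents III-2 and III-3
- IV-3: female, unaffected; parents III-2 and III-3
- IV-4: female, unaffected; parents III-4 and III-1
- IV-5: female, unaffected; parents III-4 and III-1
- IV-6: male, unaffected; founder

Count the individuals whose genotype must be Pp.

Obligate heterozygotes: II-1 is unaffected so carries P and received p from I-2 (pp), so II-1 is Pp; III-3 is unaffected so carries P and passed p to IV-2 (pp), so III-3 is Pp; IV-4 is unaffected so carries P and received p from III-4 (pp), so IV-4 is Pp; IV-5 is unaffected so carries P and received p from III-4 (pp), so IV-5 is Pp.
Every other individual is either homozygous by phenotype or has at least one consistent homozygous assignment, so the count is 4.

4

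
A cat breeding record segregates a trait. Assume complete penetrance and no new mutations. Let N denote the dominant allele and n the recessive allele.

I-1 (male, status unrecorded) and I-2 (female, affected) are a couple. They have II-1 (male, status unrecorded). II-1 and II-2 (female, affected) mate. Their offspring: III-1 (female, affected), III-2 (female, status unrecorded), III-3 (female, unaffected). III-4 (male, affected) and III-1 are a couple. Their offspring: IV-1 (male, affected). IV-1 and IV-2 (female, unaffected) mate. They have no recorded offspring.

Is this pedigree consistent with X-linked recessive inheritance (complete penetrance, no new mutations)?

No

No assignment of genotypes under X-linked recessive satisfies every parent–offspring relationship, so the pedigree is inconsistent.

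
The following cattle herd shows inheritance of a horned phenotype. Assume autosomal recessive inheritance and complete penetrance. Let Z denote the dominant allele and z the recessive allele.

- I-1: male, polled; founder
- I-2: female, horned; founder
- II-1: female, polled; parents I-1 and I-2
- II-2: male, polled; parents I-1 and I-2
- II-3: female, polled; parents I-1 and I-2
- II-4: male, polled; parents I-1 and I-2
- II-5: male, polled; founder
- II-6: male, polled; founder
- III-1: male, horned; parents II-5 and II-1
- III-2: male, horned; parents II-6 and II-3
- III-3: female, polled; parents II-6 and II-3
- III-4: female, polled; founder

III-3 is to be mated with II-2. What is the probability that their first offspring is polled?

II-6 is polled so carries Z and passed z to III-2 (zz), so II-6 is Zz.
II-3 is polled so carries Z and received z from I-2 (zz), so II-3 is Zz.
III-3 is a polled offspring of II-6 (Zz) × II-3 (Zz), whose cross gives 1/4 ZZ : 1/2 Zz : 1/4 zz; conditioning on being polled, III-3 is ZZ with probability 1/3, Zz with probability 2/3.
II-2 is polled so carries Z and received z from I-2 (zz), so II-2 is Zz.
Summing over parental genotype combinations, P(offspring is polled) = 1/3·1 + 2/3·3/4 = 5/6.

5/6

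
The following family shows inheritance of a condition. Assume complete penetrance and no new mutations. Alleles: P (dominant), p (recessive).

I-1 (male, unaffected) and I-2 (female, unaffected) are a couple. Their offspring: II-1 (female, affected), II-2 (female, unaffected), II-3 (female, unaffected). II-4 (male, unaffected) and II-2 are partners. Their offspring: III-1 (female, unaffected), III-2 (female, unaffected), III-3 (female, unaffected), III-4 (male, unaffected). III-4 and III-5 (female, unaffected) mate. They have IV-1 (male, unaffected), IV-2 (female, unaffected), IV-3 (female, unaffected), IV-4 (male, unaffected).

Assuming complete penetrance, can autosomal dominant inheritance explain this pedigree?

No

Under autosomal dominant, II-1 (affected, female) cannot arise from I-1 (unaffected) × I-2 (unaffected).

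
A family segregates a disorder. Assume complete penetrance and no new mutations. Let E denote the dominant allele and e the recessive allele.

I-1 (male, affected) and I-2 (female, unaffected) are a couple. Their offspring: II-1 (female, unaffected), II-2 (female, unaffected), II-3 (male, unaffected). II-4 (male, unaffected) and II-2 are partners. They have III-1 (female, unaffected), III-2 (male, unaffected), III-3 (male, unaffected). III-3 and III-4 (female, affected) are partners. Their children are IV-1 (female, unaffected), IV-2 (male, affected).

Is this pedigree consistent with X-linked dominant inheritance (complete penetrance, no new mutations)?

Under X-linked dominant, II-1 (unaffected, female) cannot arise from I-1 (affected) × I-2 (unaffected).

No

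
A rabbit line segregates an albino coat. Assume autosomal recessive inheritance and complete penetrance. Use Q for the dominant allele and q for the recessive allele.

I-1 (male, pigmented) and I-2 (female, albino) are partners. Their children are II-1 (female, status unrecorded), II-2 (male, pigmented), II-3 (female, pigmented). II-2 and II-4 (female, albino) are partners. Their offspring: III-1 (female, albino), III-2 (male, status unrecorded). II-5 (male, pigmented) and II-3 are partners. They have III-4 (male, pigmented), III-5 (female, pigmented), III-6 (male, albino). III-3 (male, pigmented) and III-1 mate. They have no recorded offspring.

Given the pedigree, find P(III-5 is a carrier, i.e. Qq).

II-5 is pigmented so carries Q and passed q to III-6 (qq), so II-5 is Qq.
II-3 is pigmented so carries Q and received q from I-2 (qq), so II-3 is Qq.
Their cross gives offspring ratios 1/4 QQ : 1/2 Qq : 1/4 qq. Conditioning on III-5 being pigmented, P(Qq) = 1/2 / 3/4 = 2/3.

2/3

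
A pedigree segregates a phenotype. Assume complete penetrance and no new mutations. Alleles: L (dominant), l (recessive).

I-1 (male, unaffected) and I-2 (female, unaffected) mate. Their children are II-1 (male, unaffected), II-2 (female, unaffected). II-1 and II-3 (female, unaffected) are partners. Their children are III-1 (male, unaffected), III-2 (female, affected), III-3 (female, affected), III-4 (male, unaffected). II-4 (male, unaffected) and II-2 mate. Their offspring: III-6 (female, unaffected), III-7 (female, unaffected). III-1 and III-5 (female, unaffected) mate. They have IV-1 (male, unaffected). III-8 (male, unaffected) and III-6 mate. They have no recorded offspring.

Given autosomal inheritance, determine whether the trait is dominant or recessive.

II-1 and II-3 are both unaffected yet have an affected child III-2. Under dominance, an affected child requires at least one affected parent, so the trait cannot be dominant.

recessive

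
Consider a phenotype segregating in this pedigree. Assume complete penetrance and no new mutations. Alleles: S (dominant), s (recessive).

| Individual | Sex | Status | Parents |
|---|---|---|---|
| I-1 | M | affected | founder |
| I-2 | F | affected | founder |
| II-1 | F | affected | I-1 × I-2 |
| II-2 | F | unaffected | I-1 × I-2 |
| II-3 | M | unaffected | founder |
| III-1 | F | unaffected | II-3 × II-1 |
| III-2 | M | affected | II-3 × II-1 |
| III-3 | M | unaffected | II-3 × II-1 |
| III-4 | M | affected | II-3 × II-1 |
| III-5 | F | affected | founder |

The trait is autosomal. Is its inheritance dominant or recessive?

dominant

I-1 and I-2 are both affected yet have an unaffected child II-2. Under a recessive model two affected parents are homozygous and every child would be affected, so the trait cannot be recessive.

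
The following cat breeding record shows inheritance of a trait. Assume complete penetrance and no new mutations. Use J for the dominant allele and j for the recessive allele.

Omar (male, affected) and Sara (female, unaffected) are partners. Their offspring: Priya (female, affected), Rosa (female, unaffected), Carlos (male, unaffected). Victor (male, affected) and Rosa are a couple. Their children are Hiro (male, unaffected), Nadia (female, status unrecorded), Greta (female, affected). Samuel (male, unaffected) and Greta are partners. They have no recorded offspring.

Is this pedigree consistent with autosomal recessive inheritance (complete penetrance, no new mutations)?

A consistent assignment under autosomal recessive exists: Omar jj, Sara Jj, Priya jj, Rosa Jj, Carlos Jj, Victor jj, Hiro Jj, Nadia Jj, Greta jj, Samuel JJ.
In this assignment every recorded phenotype matches its genotype and every non-founder's genotype is obtainable from its parents' genotypes, so the pedigree is consistent.

Yes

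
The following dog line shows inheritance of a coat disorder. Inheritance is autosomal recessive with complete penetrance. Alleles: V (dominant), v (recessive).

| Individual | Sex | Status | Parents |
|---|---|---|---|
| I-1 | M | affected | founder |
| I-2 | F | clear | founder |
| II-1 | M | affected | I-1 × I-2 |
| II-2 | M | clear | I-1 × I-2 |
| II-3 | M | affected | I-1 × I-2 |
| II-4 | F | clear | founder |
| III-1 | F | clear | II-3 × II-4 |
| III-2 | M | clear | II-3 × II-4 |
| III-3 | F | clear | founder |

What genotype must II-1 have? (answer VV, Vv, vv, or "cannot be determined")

vv

II-1 is affected, so II-1 is vv.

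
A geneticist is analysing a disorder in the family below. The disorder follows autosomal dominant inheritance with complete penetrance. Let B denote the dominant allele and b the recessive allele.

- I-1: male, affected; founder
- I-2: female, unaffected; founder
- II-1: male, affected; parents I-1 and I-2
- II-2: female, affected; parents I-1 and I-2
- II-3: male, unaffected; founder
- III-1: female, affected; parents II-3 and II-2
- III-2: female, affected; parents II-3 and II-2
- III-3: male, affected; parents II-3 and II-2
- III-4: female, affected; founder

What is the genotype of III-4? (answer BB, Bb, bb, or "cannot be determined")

cannot be determined

III-4's phenotype allows BB or Bb, and no parent or child forces a single allele at both positions; consistent genotype assignments exist with III-4 as BB or Bb.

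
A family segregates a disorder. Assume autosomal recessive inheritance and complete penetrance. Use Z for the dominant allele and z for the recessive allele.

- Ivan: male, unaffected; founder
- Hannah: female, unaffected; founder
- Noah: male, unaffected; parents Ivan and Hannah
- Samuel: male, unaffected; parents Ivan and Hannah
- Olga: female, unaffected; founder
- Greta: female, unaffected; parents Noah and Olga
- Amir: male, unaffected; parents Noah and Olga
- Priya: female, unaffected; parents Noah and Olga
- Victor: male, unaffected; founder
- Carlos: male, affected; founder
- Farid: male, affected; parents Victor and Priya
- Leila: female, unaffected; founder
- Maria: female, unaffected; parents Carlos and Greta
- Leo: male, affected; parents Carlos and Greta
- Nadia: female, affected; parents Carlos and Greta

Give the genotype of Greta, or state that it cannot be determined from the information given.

From phenotype alone, Greta is ZZ or Zz.
Greta is unaffected so carries Z and passed z to Leo (zz), so Greta is Zz.

Zz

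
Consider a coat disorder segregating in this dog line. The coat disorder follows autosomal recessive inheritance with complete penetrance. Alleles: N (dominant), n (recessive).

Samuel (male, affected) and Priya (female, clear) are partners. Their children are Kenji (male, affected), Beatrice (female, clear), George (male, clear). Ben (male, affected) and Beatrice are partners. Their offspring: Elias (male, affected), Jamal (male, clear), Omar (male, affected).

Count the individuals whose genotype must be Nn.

Obligate heterozygotes: Priya is clear so carries N and passed n to Kenji (nn), so Priya is Nn; Beatrice is clear so carries N and received n from Samuel (nn), so Beatrice is Nn; George is clear so carries N and received n from Samuel (nn), so George is Nn; Jamal is clear so carries N and received n from Ben (nn), so Jamal is Nn.
Every other individual is either homozygous by phenotype or has at least one consistent homozygous assignment, so the count is 4.

4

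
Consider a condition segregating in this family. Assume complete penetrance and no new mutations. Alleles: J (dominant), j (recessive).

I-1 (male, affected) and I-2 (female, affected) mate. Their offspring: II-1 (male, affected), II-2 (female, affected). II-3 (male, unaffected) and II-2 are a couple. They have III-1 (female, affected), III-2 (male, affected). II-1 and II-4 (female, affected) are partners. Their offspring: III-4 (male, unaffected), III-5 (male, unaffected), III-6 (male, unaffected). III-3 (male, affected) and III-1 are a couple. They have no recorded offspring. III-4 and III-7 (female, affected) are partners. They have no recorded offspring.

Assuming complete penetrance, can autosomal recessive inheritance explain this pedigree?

Under autosomal recessive, III-4 (unaffected, male) cannot arise from II-1 (affected) × II-4 (affected).

No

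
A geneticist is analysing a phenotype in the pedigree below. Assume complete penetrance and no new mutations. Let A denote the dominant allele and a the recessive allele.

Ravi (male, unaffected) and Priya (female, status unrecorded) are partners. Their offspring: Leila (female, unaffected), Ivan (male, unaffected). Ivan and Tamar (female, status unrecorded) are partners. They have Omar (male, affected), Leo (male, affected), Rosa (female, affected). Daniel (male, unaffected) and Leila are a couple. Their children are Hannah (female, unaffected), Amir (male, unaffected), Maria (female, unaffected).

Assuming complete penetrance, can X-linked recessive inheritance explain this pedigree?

No

Under X-linked recessive, Rosa (affected, female) cannot arise from Ivan (unaffected) × Tamar (unrecorded).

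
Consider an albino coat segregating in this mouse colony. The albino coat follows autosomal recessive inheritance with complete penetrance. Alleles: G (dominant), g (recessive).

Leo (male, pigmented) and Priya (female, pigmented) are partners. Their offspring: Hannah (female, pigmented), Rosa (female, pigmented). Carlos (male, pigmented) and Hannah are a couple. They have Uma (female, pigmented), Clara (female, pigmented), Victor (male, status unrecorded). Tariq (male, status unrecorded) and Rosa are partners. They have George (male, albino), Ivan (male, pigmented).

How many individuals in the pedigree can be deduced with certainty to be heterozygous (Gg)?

Obligate heterozygotes: Rosa is pigmented so carries G and passed g to George (gg), so Rosa is Gg.
Every other individual is either homozygous by phenotype or has at least one consistent homozygous assignment, so the count is 1.

1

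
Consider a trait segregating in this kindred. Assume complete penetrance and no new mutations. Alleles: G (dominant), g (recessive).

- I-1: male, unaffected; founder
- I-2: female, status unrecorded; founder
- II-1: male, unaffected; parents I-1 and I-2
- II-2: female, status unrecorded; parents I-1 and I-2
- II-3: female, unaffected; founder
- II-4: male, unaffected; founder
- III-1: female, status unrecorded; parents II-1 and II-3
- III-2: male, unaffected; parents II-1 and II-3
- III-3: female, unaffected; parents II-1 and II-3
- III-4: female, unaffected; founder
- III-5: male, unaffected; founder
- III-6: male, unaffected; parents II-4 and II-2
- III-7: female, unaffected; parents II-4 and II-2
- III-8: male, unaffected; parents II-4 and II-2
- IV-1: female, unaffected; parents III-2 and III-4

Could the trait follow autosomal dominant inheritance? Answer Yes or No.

A consistent assignment under autosomal dominant exists: I-1 gg, I-2 Gg, II-1 gg, II-2 Gg, II-3 gg, II-4 gg, III-1 gg, III-2 gg, III-3 gg, III-4 gg, III-5 gg, III-6 gg, III-7 gg, III-8 gg, IV-1 gg.
In this assignment every recorded phenotype matches its genotype and every non-founder's genotype is obtainable from its parents' genotypes, so the pedigree is consistent.

Yes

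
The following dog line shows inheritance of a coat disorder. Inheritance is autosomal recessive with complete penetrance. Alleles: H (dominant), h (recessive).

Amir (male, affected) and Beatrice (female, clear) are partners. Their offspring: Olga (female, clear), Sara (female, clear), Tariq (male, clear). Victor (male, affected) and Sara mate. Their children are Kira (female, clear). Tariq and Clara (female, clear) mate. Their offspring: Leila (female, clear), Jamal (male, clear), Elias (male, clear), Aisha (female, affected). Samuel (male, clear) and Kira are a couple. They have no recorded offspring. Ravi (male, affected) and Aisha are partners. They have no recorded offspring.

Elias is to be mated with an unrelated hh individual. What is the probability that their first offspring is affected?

1/3

Tariq is clear so carries H and received h from Amir (hh), so Tariq is Hh.
Clara is clear so carries H and passed h to Aisha (hh), so Clara is Hh.
Elias is a clear offspring of Tariq (Hh) × Clara (Hh), whose cross gives 1/4 HH : 1/2 Hh : 1/4 hh; conditioning on being clear, Elias is HH with probability 1/3, Hh with probability 2/3.
Summing over parental genotype combinations, P(offspring is affected) = 2/3·1/2 = 1/3.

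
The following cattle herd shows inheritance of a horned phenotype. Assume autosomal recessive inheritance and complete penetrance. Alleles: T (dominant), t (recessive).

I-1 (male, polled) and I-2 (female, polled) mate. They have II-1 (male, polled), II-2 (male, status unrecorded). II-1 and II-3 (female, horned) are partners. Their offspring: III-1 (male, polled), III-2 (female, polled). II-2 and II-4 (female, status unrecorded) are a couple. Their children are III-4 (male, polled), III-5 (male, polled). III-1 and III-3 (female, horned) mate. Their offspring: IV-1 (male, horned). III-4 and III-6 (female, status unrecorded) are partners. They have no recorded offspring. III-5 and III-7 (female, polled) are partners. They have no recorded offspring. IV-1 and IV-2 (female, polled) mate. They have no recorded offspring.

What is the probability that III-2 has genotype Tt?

III-2 is polled so carries T and received t from II-3 (tt), so III-2 is Tt, giving P(Tt) = 1.

1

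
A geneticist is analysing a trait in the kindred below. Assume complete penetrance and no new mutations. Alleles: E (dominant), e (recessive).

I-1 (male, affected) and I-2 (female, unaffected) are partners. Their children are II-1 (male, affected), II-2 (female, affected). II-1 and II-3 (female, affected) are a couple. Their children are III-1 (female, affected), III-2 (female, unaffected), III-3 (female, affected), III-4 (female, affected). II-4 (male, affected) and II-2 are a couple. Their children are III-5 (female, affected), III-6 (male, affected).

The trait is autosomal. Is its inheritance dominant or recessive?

II-1 and II-3 are both affected yet have an unaffected child III-2. Under a recessive model two affected parents are homozygous and every child would be affected, so the trait cannot be recessive.

dominant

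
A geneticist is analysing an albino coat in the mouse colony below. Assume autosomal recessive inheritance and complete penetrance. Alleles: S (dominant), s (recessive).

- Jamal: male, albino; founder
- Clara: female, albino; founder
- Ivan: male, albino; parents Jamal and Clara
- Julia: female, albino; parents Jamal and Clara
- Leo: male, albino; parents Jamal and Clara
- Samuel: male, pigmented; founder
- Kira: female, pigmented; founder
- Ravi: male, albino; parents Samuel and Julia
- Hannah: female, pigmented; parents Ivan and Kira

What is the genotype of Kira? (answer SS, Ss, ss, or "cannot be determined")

cannot be determined

Kira's phenotype allows SS or Ss, and no parent or child forces a single allele at both positions; consistent genotype assignments exist with Kira as SS or Ss.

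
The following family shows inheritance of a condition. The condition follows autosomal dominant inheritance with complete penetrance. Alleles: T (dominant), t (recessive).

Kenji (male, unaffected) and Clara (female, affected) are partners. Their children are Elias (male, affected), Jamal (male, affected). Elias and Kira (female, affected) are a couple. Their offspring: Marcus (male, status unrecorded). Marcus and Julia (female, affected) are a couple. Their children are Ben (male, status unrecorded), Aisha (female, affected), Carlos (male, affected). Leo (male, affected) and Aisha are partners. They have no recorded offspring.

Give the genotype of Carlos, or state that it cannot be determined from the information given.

cannot be determined

Carlos's phenotype allows TT or Tt, and no parent or child forces a single allele at both positions; consistent genotype assignments exist with Carlos as TT or Tt.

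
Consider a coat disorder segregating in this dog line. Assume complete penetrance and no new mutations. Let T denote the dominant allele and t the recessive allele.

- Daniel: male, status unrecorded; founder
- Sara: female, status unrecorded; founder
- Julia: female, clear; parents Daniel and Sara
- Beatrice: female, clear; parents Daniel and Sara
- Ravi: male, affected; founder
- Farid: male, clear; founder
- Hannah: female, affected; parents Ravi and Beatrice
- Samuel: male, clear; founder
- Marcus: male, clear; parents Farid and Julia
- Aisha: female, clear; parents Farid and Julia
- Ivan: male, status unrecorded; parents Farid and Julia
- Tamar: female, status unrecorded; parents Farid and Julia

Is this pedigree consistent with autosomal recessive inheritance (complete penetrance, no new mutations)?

A consistent assignment under autosomal recessive exists: Daniel TT, Sara Tt, Julia TT, Beatrice Tt, Ravi tt, Farid TT, Hannah tt, Samuel TT, Marcus TT, Aisha TT, Ivan TT, Tamar TT.
In this assignment every recorded phenotype matches its genotype and every non-founder's genotype is obtainable from its parents' genotypes, so the pedigree is consistent.

Yes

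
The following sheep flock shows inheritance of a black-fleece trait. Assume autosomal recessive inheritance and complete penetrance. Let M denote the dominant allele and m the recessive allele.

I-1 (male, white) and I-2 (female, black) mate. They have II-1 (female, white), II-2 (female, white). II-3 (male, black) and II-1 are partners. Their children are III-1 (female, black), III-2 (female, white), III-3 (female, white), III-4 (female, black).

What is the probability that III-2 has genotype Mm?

III-2 is white so carries M and received m from II-3 (mm), so III-2 is Mm, giving P(Mm) = 1.

1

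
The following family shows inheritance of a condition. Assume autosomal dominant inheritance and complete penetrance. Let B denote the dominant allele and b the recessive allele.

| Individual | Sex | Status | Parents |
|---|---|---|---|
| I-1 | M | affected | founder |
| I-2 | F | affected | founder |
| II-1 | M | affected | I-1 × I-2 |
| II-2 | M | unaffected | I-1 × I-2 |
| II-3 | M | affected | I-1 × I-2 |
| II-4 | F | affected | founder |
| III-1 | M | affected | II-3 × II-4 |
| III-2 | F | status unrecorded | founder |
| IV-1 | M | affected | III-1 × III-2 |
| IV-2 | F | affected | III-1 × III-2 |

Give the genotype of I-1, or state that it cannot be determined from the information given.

From phenotype alone, I-1 is BB or Bb.
I-1 is affected so carries B and passed b to II-2 (bb), so I-1 is Bb.

Bb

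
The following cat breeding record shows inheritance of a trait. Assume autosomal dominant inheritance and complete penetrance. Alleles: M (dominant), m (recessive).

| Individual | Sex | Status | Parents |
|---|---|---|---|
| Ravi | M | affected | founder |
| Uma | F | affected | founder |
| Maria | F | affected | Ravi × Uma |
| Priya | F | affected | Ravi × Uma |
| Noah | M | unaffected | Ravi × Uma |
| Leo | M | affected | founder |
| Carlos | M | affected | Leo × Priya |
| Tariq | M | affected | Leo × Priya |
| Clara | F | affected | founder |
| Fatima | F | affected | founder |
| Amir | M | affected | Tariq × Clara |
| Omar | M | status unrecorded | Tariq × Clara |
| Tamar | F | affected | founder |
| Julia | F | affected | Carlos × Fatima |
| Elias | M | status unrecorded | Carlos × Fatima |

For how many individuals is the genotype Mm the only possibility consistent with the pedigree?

Obligate heterozygotes: Ravi is affected so carries M and passed m to Noah (mm), so Ravi is Mm; Uma is affected so carries M and passed m to Noah (mm), so Uma is Mm.
Every other individual is either homozygous by phenotype or has at least one consistent homozygous assignment, so the count is 2.

2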